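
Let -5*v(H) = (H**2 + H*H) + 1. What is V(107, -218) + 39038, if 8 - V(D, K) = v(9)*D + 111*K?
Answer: 333661/5 ≈ 66732.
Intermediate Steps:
v(H) = -1/5 - 2*H**2/5 (v(H) = -((H**2 + H*H) + 1)/5 = -((H**2 + H**2) + 1)/5 = -(2*H**2 + 1)/5 = -(1 + 2*H**2)/5 = -1/5 - 2*H**2/5)
V(D, K) = 8 - 111*K + 163*D/5 (V(D, K) = 8 - ((-1/5 - 2/5*9**2)*D + 111*K) = 8 - ((-1/5 - 2/5*81)*D + 111*K) = 8 - ((-1/5 - 162/5)*D + 111*K) = 8 - (-163*D/5 + 111*K) = 8 - (111*K - 163*D/5) = 8 + (-111*K + 163*D/5) = 8 - 111*K + 163*D/5)
V(107, -218) + 39038 = (8 - 111*(-218) + (163/5)*107) + 39038 = (8 + 24198 + 17441/5) + 39038 = 138471/5 + 39038 = 333661/5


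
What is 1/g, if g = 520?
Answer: 1/520 ≈ 0.0019231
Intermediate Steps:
1/g = 1/520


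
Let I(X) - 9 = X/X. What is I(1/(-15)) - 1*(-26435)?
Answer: 26445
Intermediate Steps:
I(X) = 10 (I(X) = 9 + X/X = 9 + 1 = 10)
I(1/(-15)) - 1*(-26435) = 10 - 1*(-26435) = 10 + 26435 = 26445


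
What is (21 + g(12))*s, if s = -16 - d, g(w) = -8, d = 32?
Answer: -624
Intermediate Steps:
s = -48 (s = -16 - 1*32 = -16 - 32 = -48)
(21 + g(12))*s = (21 - 8)*(-48) = 13*(-48) = -624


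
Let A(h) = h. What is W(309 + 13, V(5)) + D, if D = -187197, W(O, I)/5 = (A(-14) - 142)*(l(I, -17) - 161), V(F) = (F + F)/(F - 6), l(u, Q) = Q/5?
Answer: -58965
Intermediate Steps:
l(u, Q) = Q/5 (l(u, Q) = Q*(1/5) = Q/5)
V(F) = 2*F/(-6 + F) (V(F) = (2*F)/(-6 + F) = 2*F/(-6 + F))
W(O, I) = 128232 (W(O, I) = 5*((-14 - 142)*((1/5)*(-17) - 161)) = 5*(-156*(-17/5 - 161)) = 5*(-156*(-822/5)) = 5*(128232/5) = 128232)
W(309 + 13, V(5)) + D = 128232 - 187197 = -58965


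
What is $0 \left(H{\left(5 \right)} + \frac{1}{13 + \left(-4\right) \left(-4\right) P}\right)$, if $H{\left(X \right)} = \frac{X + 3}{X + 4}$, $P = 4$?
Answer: $0$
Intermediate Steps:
$H{\left(X \right)} = \frac{3 + X}{4 + X}$
$0 \left(H{\left(5 \right)} + \frac{1}{13 + \left(-4\right) \left(-4\right) P}\right) = 0 \left(\frac{3 + 5}{4 + 5} + \frac{1}{13 + \left(-4\right) \left(-4\right) 4}\right) = 0 \left(\frac{1}{9} \cdot 8 + \frac{1}{13 + 16 \cdot 4}\right) = 0 \left(\frac{1}{9} \cdot 8 + \frac{1}{13 + 64}\right) = 0 \left(\frac{8}{9} + \frac{1}{77}\right) = 0 \cdot \frac{625}{693} = 0$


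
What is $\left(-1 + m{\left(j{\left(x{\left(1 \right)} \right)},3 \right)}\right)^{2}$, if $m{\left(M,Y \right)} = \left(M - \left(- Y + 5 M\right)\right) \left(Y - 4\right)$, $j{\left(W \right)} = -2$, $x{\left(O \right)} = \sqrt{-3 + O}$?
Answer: $144$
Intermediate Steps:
$m{\left(M,Y \right)} = \left(-4 + Y\right) \left(Y - 4 M\right)$ ($m{\left(M,Y \right)} = \left(M - \left(- Y + 5 M\right)\right) \left(-4 + Y\right) = \left(Y - 4 M\right) \left(-4 + Y\right) = \left(-4 + Y\right) \left(Y - 4 M\right)$)
$\left(-1 + m{\left(j{\left(x{\left(1 \right)} \right)},3 \right)}\right)^{2} = \left(-1 + \left(3^{2} - 12 + 16 \left(-2\right) - \left(-8\right) 3\right)\right)^{2} = \left(-1 + \left(9 - 12 - 32 + 24\right)\right)^{2} = \left(-1 - 11\right)^{2} = \left(-12\right)^{2} = 144$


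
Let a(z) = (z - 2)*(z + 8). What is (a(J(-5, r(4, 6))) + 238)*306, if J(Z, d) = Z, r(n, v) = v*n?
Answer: 66402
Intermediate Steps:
r(n, v) = n*v
a(z) = (-2 + z)*(8 + z)
(a(J(-5, r(4, 6))) + 238)*306 = ((-16 + (-5)² + 6*(-5)) + 238)*306 = ((-16 + 25 - 30) + 238)*306 = (-21 + 238)*306 = 217*306 = 66402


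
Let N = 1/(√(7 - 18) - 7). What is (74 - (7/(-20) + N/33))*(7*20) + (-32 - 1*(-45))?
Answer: 1031827/99 + 7*I*√11/99 ≈ 10423.0 + 0.23451*I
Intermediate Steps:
N = 1/(-7 + I*√11) (N = 1/(√(-11) - 7) = 1/(I*√11 - 7) = 1/(-7 + I*√11) ≈ -0.11667 - 0.055277*I)
(74 - (7/(-20) + N/33))*(7*20) + (-32 - 1*(-45)) = (74 - (7/(-20) + (-7/60 - I*√11/60)/33))*(7*20) + (-32 - 1*(-45)) = (74 - (7*(-1/20) + (-7/60 - I*√11/60)*(1/33)))*140 + (-32 + 45) = (74 - (-7/20 + (-7/1980 - I*√11/1980)))*140 + 13 = (74 - (-35/99 - I*√11/1980))*140 + 13 = (74 + (35/99 + I*√11/1980))*140 + 13 = (7361/99 + I*√11/1980)*140 + 13 = (1030540/99 + 7*I*√11/99) + 13 = 1031827/99 + 7*I*√11/99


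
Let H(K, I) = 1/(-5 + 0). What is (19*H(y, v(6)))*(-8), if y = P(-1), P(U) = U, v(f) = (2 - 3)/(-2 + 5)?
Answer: 152/5 ≈ 30.400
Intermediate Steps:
v(f) = -⅓ (v(f) = -1/3 = -1*⅓ = -⅓)
y = -1
H(K, I) = -⅕ (H(K, I) = 1/(-5) = -⅕)
(19*H(y, v(6)))*(-8) = (19*(-⅕))*(-8) = -19/5*(-8) = 152/5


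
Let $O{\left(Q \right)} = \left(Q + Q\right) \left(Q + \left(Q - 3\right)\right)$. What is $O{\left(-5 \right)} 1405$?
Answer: $182650$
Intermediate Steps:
$O{\left(Q \right)} = 2 Q \left(-3 + 2 Q\right)$ ($O{\left(Q \right)} = 2 Q \left(Q + \left(-3 + Q\right)\right) = 2 Q \left(-3 + 2 Q\right)$)
$O{\left(-5 \right)} 1405 = 2 \left(-5\right) \left(-3 + 2 \left(-5\right)\right) 1405 = 2 \left(-5\right) \left(-3 - 10\right) 1405 = 2 \left(-5\right) \left(-13\right) 1405 = 130 \cdot 1405 = 182650$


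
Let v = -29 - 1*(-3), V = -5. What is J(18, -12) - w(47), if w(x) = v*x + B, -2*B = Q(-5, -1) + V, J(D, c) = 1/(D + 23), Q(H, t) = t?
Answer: 49980/41 ≈ 1219.0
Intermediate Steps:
v = -26 (v = -29 + 3 = -26)
J(D, c) = 1/(23 + D)
B = 3 (B = -(-1 - 5)/2 = -½*(-6) = 3)
w(x) = 3 - 26*x (w(x) = -26*x + 3 = 3 - 26*x)
J(18, -12) - w(47) = 1/(23 + 18) - (3 - 26*47) = 1/41 - (3 - 1222) = 1/41 - 1*(-1219) = 1/41 + 1219 = 49980/41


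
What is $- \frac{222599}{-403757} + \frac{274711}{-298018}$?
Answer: $- \frac{44577980445}{120326853626} \approx -0.37047$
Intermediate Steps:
$- \frac{222599}{-403757} + \frac{274711}{-298018} = \left(-222599\right) \left(- \frac{1}{403757}\right) + 274711 \left(- \frac{1}{298018}\right) = \frac{222599}{403757} - \frac{274711}{298018} = - \frac{44577980445}{120326853626}$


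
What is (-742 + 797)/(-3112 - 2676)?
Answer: -55/5788 ≈ -0.0095024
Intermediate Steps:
(-742 + 797)/(-3112 - 2676) = 55/(-5788) = 55*(-1/5788) = -55/5788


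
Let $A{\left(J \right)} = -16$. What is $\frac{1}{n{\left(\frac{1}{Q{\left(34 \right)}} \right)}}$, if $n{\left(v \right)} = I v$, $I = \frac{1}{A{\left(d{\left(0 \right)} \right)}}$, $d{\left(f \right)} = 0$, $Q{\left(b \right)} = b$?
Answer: $-544$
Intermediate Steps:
$I = - \frac{1}{16}$ ($I = \frac{1}{-16} = - \frac{1}{16} \approx -0.0625$)
$n{\left(v \right)} = - \frac{v}{16}$
$\frac{1}{n{\left(\frac{1}{Q{\left(34 \right)}} \right)}} = \frac{1}{\left(- \frac{1}{16}\right) \frac{1}{34}} = \frac{1}{- \frac{1}{544}} = -544$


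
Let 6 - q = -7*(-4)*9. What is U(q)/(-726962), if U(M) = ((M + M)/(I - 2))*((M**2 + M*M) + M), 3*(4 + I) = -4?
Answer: -44570034/3998291 ≈ -11.147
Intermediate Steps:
q = -246 (q = 6 - (-7*(-4))*9 = 6 - 28*9 = 6 - 1*252 = 6 - 252 = -246)
I = -16/3 (I = -4 + (1/3)*(-4) = -4 - 4/3 = -16/3 ≈ -5.3333)
U(M) = -3*M*(M + 2*M**2)/11 (U(M) = ((M + M)/(-16/3 - 2))*((M**2 + M*M) + M) = ((2*M)/(-22/3))*((M**2 + M**2) + M) = ((2*M)*(-3/22))*(2*M**2 + M) = (-3*M/11)*(M + 2*M**2) = -3*M*(M + 2*M**2)/11)
U(q)/(-726962) = ((3/11)*(-246)**2*(-1 - 2*(-246)))/(-726962) = ((3/11)*60516*(-1 + 492))*(-1/726962) = ((3/11)*60516*491)*(-1/726962) = (89140068/11)*(-1/726962) = -44570034/3998291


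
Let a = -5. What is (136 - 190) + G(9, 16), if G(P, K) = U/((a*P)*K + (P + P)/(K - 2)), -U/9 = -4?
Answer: -30214/559 ≈ -54.050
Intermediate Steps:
U = 36 (U = -9*(-4) = 36)
G(P, K) = 36/(-5*K*P + 2*P/(-2 + K)) (G(P, K) = 36/((-5*P)*K + (P + P)/(K - 2)) = 36/(-5*K*P + (2*P)/(-2 + K)) = 36/(-5*K*P + 2*P/(-2 + K)))
(136 - 190) + G(9, 16) = (136 - 190) + 36*(2 - 1*16)/(9*(-2 - 10*16 + 5*16**2)) = -54 + 36*(1/9)*(2 - 16)/(-2 - 160 + 5*256) = -54 + 36*(1/9)*(-14)/(-2 - 160 + 1280) = -54 + 36*(1/9)*(-14)/1118 = -54 + 36*(1/9)*(1/1118)*(-14) = -54 - 28/559 = -30214/559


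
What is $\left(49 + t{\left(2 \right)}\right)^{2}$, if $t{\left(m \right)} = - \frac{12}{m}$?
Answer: $1849$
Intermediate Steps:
$\left(49 + t{\left(2 \right)}\right)^{2} = \left(49 - \frac{12}{2}\right)^{2} = \left(49 - 6\right)^{2} = 43^{2} = 1849$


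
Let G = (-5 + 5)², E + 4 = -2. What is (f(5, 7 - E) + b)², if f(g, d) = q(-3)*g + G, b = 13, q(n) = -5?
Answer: 144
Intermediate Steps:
E = -6 (E = -4 - 2 = -6)
G = 0 (G = 0² = 0)
f(g, d) = -5*g (f(g, d) = -5*g + 0 = -5*g)
(f(5, 7 - E) + b)² = (-5*5 + 13)² = (-25 + 13)² = (-12)² = 144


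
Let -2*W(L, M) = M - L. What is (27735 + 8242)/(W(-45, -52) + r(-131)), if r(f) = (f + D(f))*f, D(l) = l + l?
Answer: 71954/102973 ≈ 0.69877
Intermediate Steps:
D(l) = 2*l
W(L, M) = L/2 - M/2 (W(L, M) = -(M - L)/2 = L/2 - M/2)
r(f) = 3*f² (r(f) = (f + 2*f)*f = (3*f)*f = 3*f²)
(27735 + 8242)/(W(-45, -52) + r(-131)) = (27735 + 8242)/(((½)*(-45) - ½*(-52)) + 3*(-131)²) = 35977/((-45/2 + 26) + 3*17161) = 35977/(7/2 + 51483) = 35977/(102973/2) = 35977*(2/102973) = 71954/102973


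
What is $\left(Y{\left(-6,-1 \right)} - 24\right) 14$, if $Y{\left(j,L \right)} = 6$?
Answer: $-252$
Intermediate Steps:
$\left(Y{\left(-6,-1 \right)} - 24\right) 14 = \left(6 - 24\right) 14 = \left(-18\right) 14 = -252$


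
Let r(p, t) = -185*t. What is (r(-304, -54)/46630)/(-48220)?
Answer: -999/224849860 ≈ -4.4430e-6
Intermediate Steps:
(r(-304, -54)/46630)/(-48220) = (-185*(-54)/46630)/(-48220) = (9990*(1/46630))*(-1/48220) = (999/4663)*(-1/48220) = -999/224849860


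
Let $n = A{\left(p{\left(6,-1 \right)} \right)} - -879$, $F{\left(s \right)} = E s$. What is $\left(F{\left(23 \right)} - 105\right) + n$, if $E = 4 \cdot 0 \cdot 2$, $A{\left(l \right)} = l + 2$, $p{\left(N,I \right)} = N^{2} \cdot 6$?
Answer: $992$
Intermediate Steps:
$p{\left(N,I \right)} = 6 N^{2}$
$A{\left(l \right)} = 2 + l$
$E = 0$ ($E = 0 \cdot 2 = 0$)
$F{\left(s \right)} = 0$ ($F{\left(s \right)} = 0 s = 0$)
$n = 1097$ ($n = \left(2 + 6 \cdot 6^{2}\right) - -879 = \left(2 + 6 \cdot 36\right) + 879 = \left(2 + 216\right) + 879 = 218 + 879 = 1097$)
$\left(F{\left(23 \right)} - 105\right) + n = \left(0 - 105\right) + 1097 = -105 + 1097 = 992$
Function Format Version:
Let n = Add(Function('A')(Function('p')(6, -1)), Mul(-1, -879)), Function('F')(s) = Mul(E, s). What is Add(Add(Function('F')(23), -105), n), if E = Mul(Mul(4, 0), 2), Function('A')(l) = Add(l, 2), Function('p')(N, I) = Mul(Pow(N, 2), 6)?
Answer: 992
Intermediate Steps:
Function('p')(N, I) = Mul(6, Pow(N, 2))
Function('A')(l) = Add(2, l)
E = 0 (E = Mul(0, 2) = 0)
Function('F')(s) = 0 (Function('F')(s) = Mul(0, s) = 0)
n = 1097 (n = Add(Add(2, Mul(6, Pow(6, 2))), Mul(-1, -879)) = Add(Add(2, Mul(6, 36)), 879) = Add(Add(2, 216), 879) = Add(218, 879) = 1097)
Add(Add(Function('F')(23), -105), n) = Add(Add(0, -105), 1097) = Add(-105, 1097) = 992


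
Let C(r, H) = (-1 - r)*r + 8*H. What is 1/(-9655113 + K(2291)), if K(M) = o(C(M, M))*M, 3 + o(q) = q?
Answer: -1/11997649390 ≈ -8.3350e-11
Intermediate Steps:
C(r, H) = 8*H + r*(-1 - r) (C(r, H) = r*(-1 - r) + 8*H = 8*H + r*(-1 - r))
o(q) = -3 + q
K(M) = M*(-3 - M**2 + 7*M) (K(M) = (-3 + (-M - M**2 + 8*M))*M = (-3 + (-M**2 + 7*M))*M = (-3 - M**2 + 7*M)*M = M*(-3 - M**2 + 7*M))
1/(-9655113 + K(2291)) = 1/(-9655113 + 2291*(-3 - 1*2291**2 + 7*2291)) = 1/(-9655113 + 2291*(-3 - 1*5248681 + 16037)) = 1/(-9655113 + 2291*(-3 - 5248681 + 16037)) = 1/(-9655113 + 2291*(-5232647)) = 1/(-9655113 - 11987994277) = 1/(-11997649390) = -1/11997649390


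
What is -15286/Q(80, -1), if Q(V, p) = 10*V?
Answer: -7643/400 ≈ -19.107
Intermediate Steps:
-15286/Q(80, -1) = -15286/(10*80) = -15286/800 = -15286*1/800 = -7643/400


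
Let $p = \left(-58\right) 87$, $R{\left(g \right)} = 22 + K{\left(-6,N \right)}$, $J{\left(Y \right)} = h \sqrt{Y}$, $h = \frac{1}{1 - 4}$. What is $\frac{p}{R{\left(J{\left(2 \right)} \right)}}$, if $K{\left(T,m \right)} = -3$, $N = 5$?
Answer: $- \frac{5046}{19} \approx -265.58$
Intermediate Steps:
$h = - \frac{1}{3}$ ($h = \frac{1}{-3} = - \frac{1}{3} \approx -0.33333$)
$J{\left(Y \right)} = - \frac{\sqrt{Y}}{3}$
$R{\left(g \right)} = 19$ ($R{\left(g \right)} = 22 - 3 = 19$)
$p = -5046$
$\frac{p}{R{\left(J{\left(2 \right)} \right)}} = - \frac{5046}{19}$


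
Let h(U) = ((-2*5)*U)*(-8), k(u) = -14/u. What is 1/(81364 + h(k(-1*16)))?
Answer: 1/81434 ≈ 1.2280e-5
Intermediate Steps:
h(U) = 80*U (h(U) = -10*U*(-8) = 80*U)
1/(81364 + h(k(-1*16))) = 1/(81364 + 80*(-14/((-1*16)))) = 1/(81364 + 80*(-14/(-16))) = 1/(81364 + 80*(-14*(-1/16))) = 1/(81364 + 80*(7/8)) = 1/(81364 + 70) = 1/81434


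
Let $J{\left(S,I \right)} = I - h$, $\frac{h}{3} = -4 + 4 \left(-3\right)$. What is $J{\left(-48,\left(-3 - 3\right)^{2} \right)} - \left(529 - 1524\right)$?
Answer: $1079$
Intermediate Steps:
$h = -48$ ($h = 3 \left(-4 + 4 \left(-3\right)\right) = 3 \left(-4 - 12\right) = 3 \left(-16\right) = -48$)
$J{\left(S,I \right)} = 48 + I$ ($J{\left(S,I \right)} = I - -48 = I + 48 = 48 + I$)
$J{\left(-48,\left(-3 - 3\right)^{2} \right)} - \left(529 - 1524\right) = \left(48 + \left(-3 - 3\right)^{2}\right) - \left(529 - 1524\right) = \left(48 + \left(-6\right)^{2}\right) - -995 = \left(48 + 36\right) + 995 = 84 + 995 = 1079$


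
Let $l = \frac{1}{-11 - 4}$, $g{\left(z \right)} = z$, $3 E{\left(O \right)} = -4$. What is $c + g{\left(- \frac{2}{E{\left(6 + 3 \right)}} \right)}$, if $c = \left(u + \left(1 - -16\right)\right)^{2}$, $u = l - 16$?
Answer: $\frac{1067}{450} \approx 2.3711$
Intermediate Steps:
$E{\left(O \right)} = - \frac{4}{3}$ ($E{\left(O \right)} = \frac{1}{3} \left(-4\right) = - \frac{4}{3}$)
$l = - \frac{1}{15}$ ($l = \frac{1}{-15} = - \frac{1}{15} \approx -0.066667$)
$u = - \frac{241}{15}$ ($u = - \frac{1}{15} - 16 = - \frac{241}{15} \approx -16.067$)
$c = \frac{196}{225}$ ($c = \left(- \frac{241}{15} + \left(1 - -16\right)\right)^{2} = \left(- \frac{241}{15} + \left(1 + 16\right)\right)^{2} = \left(- \frac{241}{15} + 17\right)^{2} = \left(\frac{14}{15}\right)^{2} = \frac{196}{225} \approx 0.87111$)
$c + g{\left(- \frac{2}{E{\left(6 + 3 \right)}} \right)} = \frac{196}{225} - \frac{2}{- \frac{4}{3}} = \frac{196}{225} - - \frac{3}{2} = \frac{196}{225} + \frac{3}{2} = \frac{1067}{450}$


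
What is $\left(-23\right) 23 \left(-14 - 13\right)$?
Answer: $14283$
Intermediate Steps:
$\left(-23\right) 23 \left(-14 - 13\right) = - 529 \left(-14 - 13\right) = \left(-529\right) \left(-27\right) = 14283$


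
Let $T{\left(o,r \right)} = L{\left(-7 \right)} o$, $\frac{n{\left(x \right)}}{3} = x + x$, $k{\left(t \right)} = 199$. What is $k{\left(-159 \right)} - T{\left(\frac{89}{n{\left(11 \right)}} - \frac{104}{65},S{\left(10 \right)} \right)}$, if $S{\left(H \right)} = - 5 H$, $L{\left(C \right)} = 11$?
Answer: $\frac{6053}{30} \approx 201.77$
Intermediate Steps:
$n{\left(x \right)} = 6 x$ ($n{\left(x \right)} = 3 \left(x + x\right) = 3 \cdot 2 x = 6 x$)
$T{\left(o,r \right)} = 11 o$
$k{\left(-159 \right)} - T{\left(\frac{89}{n{\left(11 \right)}} - \frac{104}{65},S{\left(10 \right)} \right)} = 199 - 11 \left(\frac{89}{6 \cdot 11} - \frac{104}{65}\right) = 199 - 11 \left(\frac{89}{66} - \frac{8}{5}\right) = 199 - 11 \left(- \frac{83}{330}\right) = 199 - - \frac{83}{30} = 199 + \frac{83}{30} = \frac{6053}{30}$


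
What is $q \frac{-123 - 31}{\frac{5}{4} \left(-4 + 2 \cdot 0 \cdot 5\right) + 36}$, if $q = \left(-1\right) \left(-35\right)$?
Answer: $- \frac{5390}{31} \approx -173.87$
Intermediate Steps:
$q = 35$
$q \frac{-123 - 31}{\frac{5}{4} \left(-4 + 2 \cdot 0 \cdot 5\right) + 36} = 35 \frac{-123 - 31}{\frac{5}{4} \left(-4 + 2 \cdot 0 \cdot 5\right) + 36} = 35 \left(- \frac{154}{5 \cdot \frac{1}{4} \left(-4 + 0 \cdot 5\right) + 36}\right) = 35 \left(- \frac{154}{\frac{5 \left(-4 + 0\right)}{4} + 36}\right) = 35 \left(- \frac{154}{\frac{5}{4} \left(-4\right) + 36}\right) = 35 \left(- \frac{154}{-5 + 36}\right) = 35 \left(- \frac{154}{31}\right) = - \frac{5390}{31}$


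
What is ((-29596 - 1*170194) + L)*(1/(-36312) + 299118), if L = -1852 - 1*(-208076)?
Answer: 34941679745855/18156 ≈ 1.9245e+9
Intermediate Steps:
L = 206224 (L = -1852 + 208076 = 206224)
((-29596 - 1*170194) + L)*(1/(-36312) + 299118) = ((-29596 - 1*170194) + 206224)*(1/(-36312) + 299118) = ((-29596 - 170194) + 206224)*(-1/36312 + 299118) = (-199790 + 206224)*(10861572815/36312) = 6434*(10861572815/36312) = 34941679745855/18156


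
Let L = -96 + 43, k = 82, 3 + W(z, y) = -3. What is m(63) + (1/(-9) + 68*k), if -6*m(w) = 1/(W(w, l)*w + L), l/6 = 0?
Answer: 43257749/7758 ≈ 5575.9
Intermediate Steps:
l = 0 (l = 6*0 = 0)
W(z, y) = -6 (W(z, y) = -3 - 3 = -6)
L = -53
m(w) = -1/(6*(-53 - 6*w)) (m(w) = -1/(6*(-6*w - 53)) = -1/(6*(-53 - 6*w)))
m(63) + (1/(-9) + 68*k) = 1/(6*(53 + 6*63)) + (1/(-9) + 68*82) = 1/(6*(53 + 378)) + (-⅑ + 5576) = (⅙)/431 + 50183/9 = (⅙)*(1/431) + 50183/9 = 1/2586 + 50183/9 = 43257749/7758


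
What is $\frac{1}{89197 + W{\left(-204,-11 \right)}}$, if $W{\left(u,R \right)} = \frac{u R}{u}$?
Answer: $\frac{1}{89186} \approx 1.1213 \cdot 10^{-5}$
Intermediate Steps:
$W{\left(u,R \right)} = R$ ($W{\left(u,R \right)} = \frac{R u}{u} = R$)
$\frac{1}{89197 + W{\left(-204,-11 \right)}} = \frac{1}{89197 - 11} = \frac{1}{89186}$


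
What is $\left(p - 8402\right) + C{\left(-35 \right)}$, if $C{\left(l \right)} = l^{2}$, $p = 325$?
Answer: $-6852$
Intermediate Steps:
$\left(p - 8402\right) + C{\left(-35 \right)} = \left(325 - 8402\right) + \left(-35\right)^{2} = -8077 + 1225 = -6852$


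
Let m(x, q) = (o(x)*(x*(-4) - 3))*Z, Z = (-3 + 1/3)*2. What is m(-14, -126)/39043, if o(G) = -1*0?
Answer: 0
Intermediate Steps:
o(G) = 0
Z = -16/3 (Z = (-3 + 1*(1/3))*2 = (-3 + 1/3)*2 = -8/3*2 = -16/3 ≈ -5.3333)
m(x, q) = 0 (m(x, q) = (0*(x*(-4) - 3))*(-16/3) = (0*(-4*x - 3))*(-16/3) = (0*(-3 - 4*x))*(-16/3) = 0*(-16/3) = 0)
m(-14, -126)/39043 = 0/39043 = 0*(1/39043) = 0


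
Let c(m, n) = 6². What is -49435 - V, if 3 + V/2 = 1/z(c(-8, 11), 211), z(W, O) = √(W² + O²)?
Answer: -49429 - 2*√45817/45817 ≈ -49429.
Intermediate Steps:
c(m, n) = 36
z(W, O) = √(O² + W²)
V = -6 + 2*√45817/45817 (V = -6 + 2/(√(211² + 36²)) = -6 + 2/(√(44521 + 1296)) = -6 + 2/(√45817) = -6 + 2*(√45817/45817) = -6 + 2*√45817/45817 ≈ -5.9907)
-49435 - V = -49435 - (-6 + 2*√45817/45817) = -49435 + (6 - 2*√45817/45817) = -49429 - 2*√45817/45817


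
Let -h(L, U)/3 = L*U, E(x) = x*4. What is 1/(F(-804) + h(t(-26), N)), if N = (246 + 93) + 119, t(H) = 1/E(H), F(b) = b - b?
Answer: 52/687 ≈ 0.075691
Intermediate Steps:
F(b) = 0
E(x) = 4*x
t(H) = 1/(4*H)
N = 458 (N = 339 + 119 = 458)
h(L, U) = -3*L*U
1/(F(-804) + h(t(-26), N)) = 1/(0 - 3*(1/4)/(-26)*458) = 1/(0 - 3*(1/4)*(-1/26)*458) = 1/(0 - 3*(-1/104)*458) = 1/(0 + 687/52) = 1/(687/52) = 52/687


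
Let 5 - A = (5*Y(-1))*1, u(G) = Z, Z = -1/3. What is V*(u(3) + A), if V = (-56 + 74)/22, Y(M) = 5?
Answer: -183/11 ≈ -16.636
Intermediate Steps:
Z = -1/3 (Z = -1*1/3 = -1/3 ≈ -0.33333)
u(G) = -1/3
V = 9/11 (V = 18*(1/22) = 9/11 ≈ 0.81818)
A = -20 (A = 5 - 5*5 = 5 - 25 = -20)
V*(u(3) + A) = 9*(-1/3 - 20)/11 = (9/11)*(-61/3) = -183/11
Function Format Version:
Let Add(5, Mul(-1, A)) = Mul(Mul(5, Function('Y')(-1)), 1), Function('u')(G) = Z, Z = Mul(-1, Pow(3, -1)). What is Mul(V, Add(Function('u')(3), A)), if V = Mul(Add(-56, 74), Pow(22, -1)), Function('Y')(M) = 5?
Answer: Rational(-183, 11) ≈ -16.636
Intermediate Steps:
Z = Rational(-1, 3) (Z = Mul(-1, Rational(1, 3)) = Rational(-1, 3) ≈ -0.33333)
Function('u')(G) = Rational(-1, 3)
V = Rational(9, 11) (V = Mul(18, Rational(1, 22)) = Rational(9, 11) ≈ 0.81818)
A = -20 (A = Add(5, Mul(-1, Mul(Mul(5, 5), 1))) = Add(5, Mul(-1, Mul(25, 1))) = Add(5, Mul(-1, 25)) = Add(5, -25) = -20)
Mul(V, Add(Function('u')(3), A)) = Mul(Rational(9, 11), Add(Rational(-1, 3), -20)) = Mul(Rational(9, 11), Rational(-61, 3)) = Rational(-183, 11)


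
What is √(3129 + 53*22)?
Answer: √4295 ≈ 65.536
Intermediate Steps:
√(3129 + 53*22) = √(3129 + 1166) = √4295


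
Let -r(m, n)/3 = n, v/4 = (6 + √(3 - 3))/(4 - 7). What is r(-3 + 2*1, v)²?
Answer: 576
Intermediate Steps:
v = -8 (v = 4*((6 + √(3 - 3))/(4 - 7)) = 4*((6 + √0)/(-3)) = 4*((6 + 0)*(-⅓)) = 4*(6*(-⅓)) = 4*(-2) = -8)
r(m, n) = -3*n
r(-3 + 2*1, v)² = (-3*(-8))² = 24² = 576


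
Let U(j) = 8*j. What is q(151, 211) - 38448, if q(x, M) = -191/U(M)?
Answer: -64900415/1688 ≈ -38448.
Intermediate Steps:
q(x, M) = -191/(8*M) (q(x, M) = -191*1/(8*M) = -191/(8*M))
q(151, 211) - 38448 = -191/8/211 - 38448 = -191/8*1/211 - 38448 = -191/1688 - 38448 = -64900415/1688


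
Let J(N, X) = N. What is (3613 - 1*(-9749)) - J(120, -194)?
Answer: 13242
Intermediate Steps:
(3613 - 1*(-9749)) - J(120, -194) = (3613 - 1*(-9749)) - 1*120 = (3613 + 9749) - 120 = 13362 - 120 = 13242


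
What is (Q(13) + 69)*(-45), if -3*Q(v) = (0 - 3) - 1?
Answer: -3165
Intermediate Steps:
Q(v) = 4/3 (Q(v) = -((0 - 3) - 1)/3 = -(-3 - 1)/3 = -⅓*(-4) = 4/3)
(Q(13) + 69)*(-45) = (4/3 + 69)*(-45) = (211/3)*(-45) = -3165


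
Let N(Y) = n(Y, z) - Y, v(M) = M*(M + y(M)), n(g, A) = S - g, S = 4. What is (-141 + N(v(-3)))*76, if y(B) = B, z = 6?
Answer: -13148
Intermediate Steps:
n(g, A) = 4 - g
v(M) = 2*M² (v(M) = M*(M + M) = M*(2*M) = 2*M²)
N(Y) = 4 - 2*Y (N(Y) = (4 - Y) - Y = 4 - 2*Y)
(-141 + N(v(-3)))*76 = (-141 + (4 - 4*(-3)²))*76 = (-141 + (4 - 4*9))*76 = (-141 + (4 - 2*18))*76 = (-141 + (4 - 36))*76 = (-141 - 32)*76 = -173*76 = -13148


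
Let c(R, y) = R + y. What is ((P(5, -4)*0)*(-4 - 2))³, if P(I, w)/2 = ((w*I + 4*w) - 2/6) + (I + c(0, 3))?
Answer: 0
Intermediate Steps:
P(I, w) = 16/3 + 2*I + 8*w + 2*I*w (P(I, w) = 2*(((w*I + 4*w) - 2/6) + (I + (0 + 3))) = 2*(((I*w + 4*w) - 2*⅙) + (I + 3)) = 2*(((4*w + I*w) - ⅓) + (3 + I)) = 2*((-⅓ + 4*w + I*w) + (3 + I)) = 2*(8/3 + I + 4*w + I*w) = 16/3 + 2*I + 8*w + 2*I*w)
((P(5, -4)*0)*(-4 - 2))³ = (((16/3 + 2*5 + 8*(-4) + 2*5*(-4))*0)*(-4 - 2))³ = (((16/3 + 10 - 32 - 40)*0)*(-6))³ = (-170/3*0*(-6))³ = (0*(-6))³ = 0³ = 0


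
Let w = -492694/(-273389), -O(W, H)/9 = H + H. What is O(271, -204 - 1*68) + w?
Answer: 1339005238/273389 ≈ 4897.8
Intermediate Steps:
O(W, H) = -18*H (O(W, H) = -9*(H + H) = -18*H)
w = 492694/273389 (w = -492694*(-1/273389) = 492694/273389 ≈ 1.8022)
O(271, -204 - 1*68) + w = -18*(-204 - 1*68) + 492694/273389 = -18*(-204 - 68) + 492694/273389 = -18*(-272) + 492694/273389 = 4896 + 492694/273389 = 1339005238/273389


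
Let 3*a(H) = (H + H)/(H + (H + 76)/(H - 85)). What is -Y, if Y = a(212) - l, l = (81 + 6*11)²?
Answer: 441004619/20409 ≈ 21608.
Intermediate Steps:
a(H) = 2*H/(3*(H + (76 + H)/(-85 + H))) (a(H) = ((H + H)/(H + (H + 76)/(H - 85)))/3 = ((2*H)/(H + (76 + H)/(-85 + H)))/3 = (2*H/(H + (76 + H)/(-85 + H)))/3 = 2*H/(3*(H + (76 + H)/(-85 + H))))
l = 21609 (l = (81 + 66)² = 147² = 21609)
Y = -441004619/20409 (Y = (⅔)*212*(-85 + 212)/(76 + 212² - 84*212) - 1*21609 = (⅔)*212*127/(76 + 44944 - 17808) - 21609 = (⅔)*212*127/27212 - 21609 = (⅔)*212*(1/27212)*127 - 21609 = 13462/20409 - 21609 = -441004619/20409 ≈ -21608.)
-Y = -1*(-441004619/20409) = 441004619/20409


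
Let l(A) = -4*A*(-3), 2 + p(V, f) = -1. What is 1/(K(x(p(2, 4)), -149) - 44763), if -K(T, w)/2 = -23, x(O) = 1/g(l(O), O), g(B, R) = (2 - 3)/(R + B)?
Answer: -1/44717 ≈ -2.2363e-5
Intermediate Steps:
p(V, f) = -3 (p(V, f) = -2 - 1 = -3)
l(A) = 12*A
g(B, R) = -1/(B + R)
x(O) = -13*O (x(O) = 1/(-1/(12*O + O)) = 1/(-1/(13*O)) = -13*O)
K(T, w) = 46 (K(T, w) = -2*(-23) = 46)
1/(K(x(p(2, 4)), -149) - 44763) = 1/(46 - 44763) = 1/(-44717) = -1/44717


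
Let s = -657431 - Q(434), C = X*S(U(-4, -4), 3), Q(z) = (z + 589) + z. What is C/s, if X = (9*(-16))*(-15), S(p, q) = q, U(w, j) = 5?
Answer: -810/82361 ≈ -0.0098348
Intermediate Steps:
Q(z) = 589 + 2*z (Q(z) = (589 + z) + z = 589 + 2*z)
X = 2160 (X = -144*(-15) = 2160)
C = 6480 (C = 2160*3 = 6480)
s = -658888 (s = -657431 - (589 + 2*434) = -657431 - (589 + 868) = -657431 - 1*1457 = -657431 - 1457 = -658888)
C/s = 6480/(-658888) = 6480*(-1/658888) = -810/82361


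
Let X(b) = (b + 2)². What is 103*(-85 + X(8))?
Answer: 1545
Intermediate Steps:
X(b) = (2 + b)²
103*(-85 + X(8)) = 103*(-85 + (2 + 8)²) = 103*(-85 + 10²) = 103*(-85 + 100) = 103*15 = 1545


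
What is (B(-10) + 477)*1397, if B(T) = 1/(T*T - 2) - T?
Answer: 66674619/98 ≈ 6.8035e+5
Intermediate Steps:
B(T) = 1/(-2 + T²) - T (B(T) = 1/(T² - 2) - T = 1/(-2 + T²) - T)
(B(-10) + 477)*1397 = ((1 - 1*(-10)³ + 2*(-10))/(-2 + (-10)²) + 477)*1397 = ((1 - 1*(-1000) - 20)/(-2 + 100) + 477)*1397 = ((1 + 1000 - 20)/98 + 477)*1397 = ((1/98)*981 + 477)*1397 = (981/98 + 477)*1397 = (47727/98)*1397 = 66674619/98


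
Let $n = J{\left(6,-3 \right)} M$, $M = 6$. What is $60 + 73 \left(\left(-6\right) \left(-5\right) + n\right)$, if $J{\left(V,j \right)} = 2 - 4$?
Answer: $1374$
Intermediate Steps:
$J{\left(V,j \right)} = -2$ ($J{\left(V,j \right)} = 2 - 4 = -2$)
$n = -12$ ($n = \left(-2\right) 6 = -12$)
$60 + 73 \left(\left(-6\right) \left(-5\right) + n\right) = 60 + 73 \left(\left(-6\right) \left(-5\right) - 12\right) = 60 + 73 \left(30 - 12\right) = 60 + 73 \cdot 18 = 60 + 1314 = 1374$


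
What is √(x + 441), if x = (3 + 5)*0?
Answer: 21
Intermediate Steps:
x = 0 (x = 8*0 = 0)
√(x + 441) = √(0 + 441) = √441 = 21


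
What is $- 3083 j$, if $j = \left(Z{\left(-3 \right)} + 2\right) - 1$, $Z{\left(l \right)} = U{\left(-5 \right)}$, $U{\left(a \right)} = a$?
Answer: $12332$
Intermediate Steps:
$Z{\left(l \right)} = -5$
$j = -4$ ($j = \left(-5 + 2\right) - 1 = -3 - 1 = -4$)
$- 3083 j = \left(-3083\right) \left(-4\right) = 12332$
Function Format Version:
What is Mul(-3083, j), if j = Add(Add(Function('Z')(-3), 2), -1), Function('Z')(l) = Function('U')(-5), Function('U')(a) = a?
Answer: 12332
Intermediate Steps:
Function('Z')(l) = -5
j = -4 (j = Add(Add(-5, 2), -1) = Add(-3, -1) = -4)
Mul(-3083, j) = Mul(-3083, -4) = 12332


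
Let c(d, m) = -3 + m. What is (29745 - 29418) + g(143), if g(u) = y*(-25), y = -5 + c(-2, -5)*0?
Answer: 452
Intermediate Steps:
y = -5 (y = -5 + (-3 - 5)*0 = -5 - 8*0 = -5 + 0 = -5)
g(u) = 125 (g(u) = -5*(-25) = 125)
(29745 - 29418) + g(143) = (29745 - 29418) + 125 = 327 + 125 = 452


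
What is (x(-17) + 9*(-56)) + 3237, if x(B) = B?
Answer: 2716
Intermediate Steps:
(x(-17) + 9*(-56)) + 3237 = (-17 + 9*(-56)) + 3237 = (-17 - 504) + 3237 = -521 + 3237 = 2716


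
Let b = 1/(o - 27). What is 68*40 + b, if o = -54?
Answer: 220319/81 ≈ 2720.0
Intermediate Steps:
b = -1/81 (b = 1/(-54 - 27) = 1/(-81) = -1/81 ≈ -0.012346)
68*40 + b = 68*40 - 1/81 = 2720 - 1/81 = 220319/81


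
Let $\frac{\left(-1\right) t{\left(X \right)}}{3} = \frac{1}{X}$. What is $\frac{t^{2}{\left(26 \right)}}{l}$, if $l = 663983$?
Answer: $\frac{9}{448852508} \approx 2.0051 \cdot 10^{-8}$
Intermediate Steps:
$t{\left(X \right)} = - \frac{3}{X}$
$\frac{t^{2}{\left(26 \right)}}{l} = \frac{\left(- \frac{3}{26}\right)^{2}}{663983} = \left(\left(-3\right) \frac{1}{26}\right)^{2} \cdot \frac{1}{663983} = \left(- \frac{3}{26}\right)^{2} \cdot \frac{1}{663983} = \frac{9}{676} \cdot \frac{1}{663983} = \frac{9}{448852508}$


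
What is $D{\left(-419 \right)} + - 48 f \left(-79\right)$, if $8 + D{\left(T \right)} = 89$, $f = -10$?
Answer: $-37839$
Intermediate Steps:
$D{\left(T \right)} = 81$ ($D{\left(T \right)} = -8 + 89 = 81$)
$D{\left(-419 \right)} + - 48 f \left(-79\right) = 81 + \left(-48\right) \left(-10\right) \left(-79\right) = 81 + 480 \left(-79\right) = 81 - 37920 = -37839$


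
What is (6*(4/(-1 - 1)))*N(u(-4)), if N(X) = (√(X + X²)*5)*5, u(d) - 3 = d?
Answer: 0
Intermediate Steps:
u(d) = 3 + d
N(X) = 25*√(X + X²) (N(X) = (5*√(X + X²))*5 = 25*√(X + X²))
(6*(4/(-1 - 1)))*N(u(-4)) = (6*(4/(-1 - 1)))*(25*√((3 - 4)*(1 + (3 - 4)))) = (6*(4/(-2)))*(25*√(-(1 - 1))) = (6*(-½*4))*(25*√(-1*0)) = (6*(-2))*(25*√0) = -300*0 = -12*0 = 0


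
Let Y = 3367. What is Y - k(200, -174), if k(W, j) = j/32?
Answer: 53959/16 ≈ 3372.4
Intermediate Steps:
k(W, j) = j/32 (k(W, j) = j*(1/32) = j/32)
Y - k(200, -174) = 3367 - (-174)/32 = 3367 - 1*(-87/16) = 3367 + 87/16 = 53959/16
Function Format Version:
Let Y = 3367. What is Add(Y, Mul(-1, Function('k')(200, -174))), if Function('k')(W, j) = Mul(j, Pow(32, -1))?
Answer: Rational(53959, 16) ≈ 3372.4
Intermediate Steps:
Function('k')(W, j) = Mul(Rational(1, 32), j) (Function('k')(W, j) = Mul(j, Rational(1, 32)) = Mul(Rational(1, 32), j))
Add(Y, Mul(-1, Function('k')(200, -174))) = Add(3367, Mul(-1, Mul(Rational(1, 32), -174))) = Add(3367, Mul(-1, Rational(-87, 16))) = Add(3367, Rational(87, 16)) = Rational(53959, 16)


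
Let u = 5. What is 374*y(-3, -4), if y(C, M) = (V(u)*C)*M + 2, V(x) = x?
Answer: 23188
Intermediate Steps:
y(C, M) = 2 + 5*C*M (y(C, M) = (5*C)*M + 2 = 5*C*M + 2 = 2 + 5*C*M)
374*y(-3, -4) = 374*(2 + 5*(-3)*(-4)) = 374*(2 + 60) = 374*62 = 23188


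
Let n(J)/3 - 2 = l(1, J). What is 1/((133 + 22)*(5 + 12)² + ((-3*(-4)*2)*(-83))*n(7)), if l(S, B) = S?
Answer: 1/26867 ≈ 3.7220e-5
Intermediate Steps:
n(J) = 9 (n(J) = 6 + 3*1 = 6 + 3 = 9)
1/((133 + 22)*(5 + 12)² + ((-3*(-4)*2)*(-83))*n(7)) = 1/((133 + 22)*(5 + 12)² + ((-3*(-4)*2)*(-83))*9) = 1/(155*17² + ((12*2)*(-83))*9) = 1/(155*289 + (24*(-83))*9) = 1/(44795 - 1992*9) = 1/(44795 - 17928) = 1/26867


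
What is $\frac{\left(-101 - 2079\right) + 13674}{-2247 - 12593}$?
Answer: $- \frac{821}{1060} \approx -0.77453$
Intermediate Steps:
$\frac{\left(-101 - 2079\right) + 13674}{-2247 - 12593} = \frac{\left(-101 - 2079\right) + 13674}{-14840} = \left(-2180 + 13674\right) \left(- \frac{1}{14840}\right) = 11494 \left(- \frac{1}{14840}\right) = - \frac{821}{1060}$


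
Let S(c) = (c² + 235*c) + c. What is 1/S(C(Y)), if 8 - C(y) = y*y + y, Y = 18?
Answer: 1/32732 ≈ 3.0551e-5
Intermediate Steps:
C(y) = 8 - y - y² (C(y) = 8 - (y*y + y) = 8 - (y² + y) = 8 - (y + y²) = 8 + (-y - y²) = 8 - y - y²)
S(c) = c² + 236*c
1/S(C(Y)) = 1/((8 - 1*18 - 1*18²)*(236 + (8 - 1*18 - 1*18²))) = 1/((8 - 18 - 1*324)*(236 + (8 - 18 - 1*324))) = 1/((8 - 18 - 324)*(236 + (8 - 18 - 324))) = 1/(-334*(236 - 334)) = 1/(-334*(-98)) = 1/32732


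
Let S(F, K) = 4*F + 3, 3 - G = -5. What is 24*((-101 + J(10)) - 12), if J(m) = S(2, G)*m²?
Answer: 23688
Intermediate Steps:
G = 8 (G = 3 - 1*(-5) = 3 + 5 = 8)
S(F, K) = 3 + 4*F
J(m) = 11*m² (J(m) = (3 + 4*2)*m² = (3 + 8)*m² = 11*m²)
24*((-101 + J(10)) - 12) = 24*((-101 + 11*10²) - 12) = 24*((-101 + 11*100) - 12) = 24*((-101 + 1100) - 12) = 24*(999 - 12) = 24*987 = 23688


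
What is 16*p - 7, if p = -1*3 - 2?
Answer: -87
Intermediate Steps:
p = -5 (p = -3 - 2 = -5)
16*p - 7 = 16*(-5) - 7 = -80 - 7 = -87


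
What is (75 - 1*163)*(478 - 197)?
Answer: -24728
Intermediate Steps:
(75 - 1*163)*(478 - 197) = (75 - 163)*281 = -88*281 = -24728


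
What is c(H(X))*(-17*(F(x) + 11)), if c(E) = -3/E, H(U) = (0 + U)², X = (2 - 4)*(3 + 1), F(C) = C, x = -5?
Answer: 153/32 ≈ 4.7813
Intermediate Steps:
X = -8 (X = -2*4 = -8)
H(U) = U²
c(H(X))*(-17*(F(x) + 11)) = (-3/((-8)²))*(-17*(-5 + 11)) = (-3/64)*(-17*6) = -3*1/64*(-102) = -3/64*(-102) = 153/32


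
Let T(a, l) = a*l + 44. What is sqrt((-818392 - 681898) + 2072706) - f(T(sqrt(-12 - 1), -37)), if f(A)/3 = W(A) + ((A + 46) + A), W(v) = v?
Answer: -534 + 32*sqrt(559) + 333*I*sqrt(13) ≈ 222.58 + 1200.6*I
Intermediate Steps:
T(a, l) = 44 + a*l
f(A) = 138 + 9*A (f(A) = 3*(A + ((A + 46) + A)) = 3*(A + ((46 + A) + A)) = 3*(A + (46 + 2*A)) = 3*(46 + 3*A) = 138 + 9*A)
sqrt((-818392 - 681898) + 2072706) - f(T(sqrt(-12 - 1), -37)) = sqrt((-818392 - 681898) + 2072706) - (138 + 9*(44 + sqrt(-12 - 1)*(-37))) = sqrt(-1500290 + 2072706) - (138 + 9*(44 + sqrt(-13)*(-37))) = sqrt(572416) - (138 + 9*(44 + (I*sqrt(13))*(-37))) = 32*sqrt(559) - (138 + 9*(44 - 37*I*sqrt(13))) = 32*sqrt(559) - (138 + (396 - 333*I*sqrt(13))) = 32*sqrt(559) - (534 - 333*I*sqrt(13)) = 32*sqrt(559) + (-534 + 333*I*sqrt(13)) = -534 + 32*sqrt(559) + 333*I*sqrt(13)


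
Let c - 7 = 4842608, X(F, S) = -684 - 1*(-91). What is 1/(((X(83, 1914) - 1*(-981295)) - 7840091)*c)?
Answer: -1/33217380062235 ≈ -3.0105e-14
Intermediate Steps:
X(F, S) = -593 (X(F, S) = -684 + 91 = -593)
c = 4842615 (c = 7 + 4842608 = 4842615)
1/(((X(83, 1914) - 1*(-981295)) - 7840091)*c) = 1/((-593 - 1*(-981295)) - 7840091*4842615) = (1/4842615)/((-593 + 981295) - 7840091) = (1/4842615)/(980702 - 7840091) = (1/4842615)/(-6859389) = -1/6859389*1/4842615 = -1/33217380062235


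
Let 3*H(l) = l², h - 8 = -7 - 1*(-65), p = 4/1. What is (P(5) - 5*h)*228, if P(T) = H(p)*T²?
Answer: -44840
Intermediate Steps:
p = 4 (p = 4*1 = 4)
h = 66 (h = 8 + (-7 - 1*(-65)) = 8 + (-7 + 65) = 8 + 58 = 66)
H(l) = l²/3
P(T) = 16*T²/3 (P(T) = ((⅓)*4²)*T² = ((⅓)*16)*T² = 16*T²/3)
(P(5) - 5*h)*228 = ((16/3)*5² - 5*66)*228 = ((16/3)*25 - 330)*228 = (400/3 - 330)*228 = -590/3*228 = -44840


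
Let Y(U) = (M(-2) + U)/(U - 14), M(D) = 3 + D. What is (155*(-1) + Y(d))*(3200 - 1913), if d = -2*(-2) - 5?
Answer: -199485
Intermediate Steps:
d = -1 (d = 4 - 5 = -1)
Y(U) = (1 + U)/(-14 + U) (Y(U) = ((3 - 2) + U)/(U - 14) = (1 + U)/(-14 + U))
(155*(-1) + Y(d))*(3200 - 1913) = (155*(-1) + (1 - 1)/(-14 - 1))*(3200 - 1913) = (-155 + 0/(-15))*1287 = (-155 - 1/15*0)*1287 = (-155 + 0)*1287 = -155*1287 = -199485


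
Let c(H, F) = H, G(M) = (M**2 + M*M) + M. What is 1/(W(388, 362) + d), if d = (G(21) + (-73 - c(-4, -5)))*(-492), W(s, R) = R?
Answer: -1/409966 ≈ -2.4392e-6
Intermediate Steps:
G(M) = M + 2*M**2 (G(M) = (M**2 + M**2) + M = 2*M**2 + M = M + 2*M**2)
d = -410328 (d = (21*(1 + 2*21) + (-73 - 1*(-4)))*(-492) = (21*(1 + 42) + (-73 + 4))*(-492) = (21*43 - 69)*(-492) = (903 - 69)*(-492) = 834*(-492) = -410328)
1/(W(388, 362) + d) = 1/(362 - 410328) = 1/(-409966) = -1/409966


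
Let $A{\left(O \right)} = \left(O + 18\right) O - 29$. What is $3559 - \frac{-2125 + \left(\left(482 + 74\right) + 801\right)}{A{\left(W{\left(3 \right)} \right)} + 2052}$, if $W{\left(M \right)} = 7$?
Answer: $\frac{3911725}{1099} \approx 3559.3$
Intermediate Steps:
$A{\left(O \right)} = -29 + O \left(18 + O\right)$ ($A{\left(O \right)} = \left(18 + O\right) O - 29 = O \left(18 + O\right) - 29 = -29 + O \left(18 + O\right)$)
$3559 - \frac{-2125 + \left(\left(482 + 74\right) + 801\right)}{A{\left(W{\left(3 \right)} \right)} + 2052} = 3559 - \frac{-2125 + \left(\left(482 + 74\right) + 801\right)}{\left(-29 + 7^{2} + 18 \cdot 7\right) + 2052} = 3559 - \frac{-2125 + \left(556 + 801\right)}{\left(-29 + 49 + 126\right) + 2052} = 3559 - \frac{-2125 + 1357}{146 + 2052} = 3559 - - \frac{768}{2198} = 3559 - \left(-768\right) \frac{1}{2198} = 3559 - - \frac{384}{1099} = 3559 + \frac{384}{1099} = \frac{3911725}{1099}$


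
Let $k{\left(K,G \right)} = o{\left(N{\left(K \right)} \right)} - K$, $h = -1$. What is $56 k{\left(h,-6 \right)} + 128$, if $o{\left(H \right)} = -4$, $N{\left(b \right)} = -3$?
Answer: $-40$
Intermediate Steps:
$k{\left(K,G \right)} = -4 - K$
$56 k{\left(h,-6 \right)} + 128 = 56 \left(-4 - -1\right) + 128 = 56 \left(-4 + 1\right) + 128 = 56 \left(-3\right) + 128 = -168 + 128 = -40$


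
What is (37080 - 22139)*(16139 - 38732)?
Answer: -337562013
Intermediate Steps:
(37080 - 22139)*(16139 - 38732) = 14941*(-22593) = -337562013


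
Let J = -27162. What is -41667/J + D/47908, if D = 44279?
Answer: 533148139/216879516 ≈ 2.4583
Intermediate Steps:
-41667/J + D/47908 = -41667/(-27162) + 44279/47908 = -41667*(-1/27162) + 44279*(1/47908) = 13889/9054 + 44279/47908 = 533148139/216879516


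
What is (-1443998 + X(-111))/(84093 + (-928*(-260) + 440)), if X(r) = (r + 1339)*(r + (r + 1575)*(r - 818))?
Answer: -1671729074/325813 ≈ -5130.9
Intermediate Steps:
X(r) = (1339 + r)*(r + (-818 + r)*(1575 + r)) (X(r) = (1339 + r)*(r + (1575 + r)*(-818 + r)) = (1339 + r)*(r + (-818 + r)*(1575 + r)))
(-1443998 + X(-111))/(84093 + (-928*(-260) + 440)) = (-1443998 + (-1725100650 + (-111)³ - 273388*(-111) + 2097*(-111)²))/(84093 + (-928*(-260) + 440)) = (-1443998 + (-1725100650 - 1367631 + 30346068 + 2097*12321))/(84093 + (241280 + 440)) = (-1443998 + (-1725100650 - 1367631 + 30346068 + 25837137))/(84093 + 241720) = (-1443998 - 1670285076)/325813 = -1671729074*1/325813 = -1671729074/325813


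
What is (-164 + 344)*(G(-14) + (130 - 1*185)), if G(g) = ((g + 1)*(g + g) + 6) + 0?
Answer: 56700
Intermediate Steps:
G(g) = 6 + 2*g*(1 + g) (G(g) = ((1 + g)*(2*g) + 6) + 0 = (2*g*(1 + g) + 6) + 0 = (6 + 2*g*(1 + g)) + 0 = 6 + 2*g*(1 + g))
(-164 + 344)*(G(-14) + (130 - 1*185)) = (-164 + 344)*((6 + 2*(-14) + 2*(-14)²) + (130 - 1*185)) = 180*((6 - 28 + 2*196) + (130 - 185)) = 180*((6 - 28 + 392) - 55) = 180*(370 - 55) = 180*315 = 56700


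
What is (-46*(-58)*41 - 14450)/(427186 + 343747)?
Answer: 94938/770933 ≈ 0.12315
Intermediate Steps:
(-46*(-58)*41 - 14450)/(427186 + 343747) = (2668*41 - 14450)/770933 = (109388 - 14450)*(1/770933) = 94938*(1/770933) = 94938/770933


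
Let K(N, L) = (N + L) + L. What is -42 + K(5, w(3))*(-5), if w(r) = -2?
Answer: -47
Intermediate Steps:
K(N, L) = N + 2*L (K(N, L) = (L + N) + L = N + 2*L)
-42 + K(5, w(3))*(-5) = -42 + (5 + 2*(-2))*(-5) = -42 + (5 - 4)*(-5) = -42 + 1*(-5) = -42 - 5 = -47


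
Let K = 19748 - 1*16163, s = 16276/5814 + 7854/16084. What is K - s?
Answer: 83733605405/23378094 ≈ 3581.7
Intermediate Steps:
s = 76861585/23378094 (s = 16276*(1/5814) + 7854*(1/16084) = 8138/2907 + 3927/8042 = 76861585/23378094 ≈ 3.2878)
K = 3585 (K = 19748 - 16163 = 3585)
K - s = 3585 - 1*76861585/23378094 = 3585 - 76861585/23378094 = 83733605405/23378094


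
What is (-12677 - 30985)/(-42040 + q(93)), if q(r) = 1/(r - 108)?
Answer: 654930/630601 ≈ 1.0386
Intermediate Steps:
q(r) = 1/(-108 + r)
(-12677 - 30985)/(-42040 + q(93)) = (-12677 - 30985)/(-42040 + 1/(-108 + 93)) = -43662/(-42040 + 1/(-15)) = -43662/(-42040 - 1/15) = -43662/(-630601/15) = -43662*(-15/630601) = 654930/630601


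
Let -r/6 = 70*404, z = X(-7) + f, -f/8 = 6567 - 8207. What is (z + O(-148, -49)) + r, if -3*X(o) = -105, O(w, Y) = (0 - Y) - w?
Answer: -156328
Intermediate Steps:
O(w, Y) = -Y - w
X(o) = 35 (X(o) = -⅓*(-105) = 35)
f = 13120 (f = -8*(6567 - 8207) = -8*(-1640) = 13120)
z = 13155 (z = 35 + 13120 = 13155)
r = -169680 (r = -420*404 = -6*28280 = -169680)
(z + O(-148, -49)) + r = (13155 + (-1*(-49) - 1*(-148))) - 169680 = (13155 + (49 + 148)) - 169680 = (13155 + 197) - 169680 = 13352 - 169680 = -156328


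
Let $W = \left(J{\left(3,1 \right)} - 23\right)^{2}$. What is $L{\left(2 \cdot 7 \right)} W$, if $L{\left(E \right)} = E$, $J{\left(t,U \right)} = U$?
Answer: $6776$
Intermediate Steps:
$W = 484$ ($W = \left(1 - 23\right)^{2} = \left(-22\right)^{2} = 484$)
$L{\left(2 \cdot 7 \right)} W = 2 \cdot 7 \cdot 484 = 14 \cdot 484 = 6776$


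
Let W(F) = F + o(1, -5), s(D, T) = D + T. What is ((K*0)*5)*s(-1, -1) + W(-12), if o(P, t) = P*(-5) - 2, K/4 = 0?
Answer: -19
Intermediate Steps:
K = 0 (K = 4*0 = 0)
o(P, t) = -2 - 5*P (o(P, t) = -5*P - 2 = -2 - 5*P)
W(F) = -7 + F (W(F) = F + (-2 - 5*1) = F + (-2 - 5) = F - 7 = -7 + F)
((K*0)*5)*s(-1, -1) + W(-12) = ((0*0)*5)*(-1 - 1) + (-7 - 12) = (0*5)*(-2) - 19 = 0*(-2) - 19 = 0 - 19 = -19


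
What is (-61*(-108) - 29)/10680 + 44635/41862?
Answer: 41737481/24838120 ≈ 1.6804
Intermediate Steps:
(-61*(-108) - 29)/10680 + 44635/41862 = (6588 - 29)*(1/10680) + 44635*(1/41862) = 6559*(1/10680) + 44635/41862 = 6559/10680 + 44635/41862 = 41737481/24838120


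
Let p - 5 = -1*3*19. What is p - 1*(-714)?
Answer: 662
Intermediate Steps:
p = -52 (p = 5 - 1*3*19 = 5 - 3*19 = 5 - 57 = -52)
p - 1*(-714) = -52 - 1*(-714) = -52 + 714 = 662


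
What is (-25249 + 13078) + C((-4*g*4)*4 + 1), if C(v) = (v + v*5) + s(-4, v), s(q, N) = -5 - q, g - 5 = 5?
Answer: -16006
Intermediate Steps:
g = 10 (g = 5 + 5 = 10)
C(v) = -1 + 6*v (C(v) = (v + v*5) + (-5 - 1*(-4)) = (v + 5*v) + (-5 + 4) = 6*v - 1 = -1 + 6*v)
(-25249 + 13078) + C((-4*g*4)*4 + 1) = (-25249 + 13078) + (-1 + 6*((-4*10*4)*4 + 1)) = -12171 + (-1 + 6*(-40*4*4 + 1)) = -12171 + (-1 + 6*(-160*4 + 1)) = -12171 + (-1 + 6*(-640 + 1)) = -12171 + (-1 + 6*(-639)) = -12171 + (-1 - 3834) = -12171 - 3835 = -16006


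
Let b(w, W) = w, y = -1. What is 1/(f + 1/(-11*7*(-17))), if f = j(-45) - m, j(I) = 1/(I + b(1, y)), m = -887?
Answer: 5236/4644217 ≈ 0.0011274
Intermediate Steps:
j(I) = 1/(1 + I) (j(I) = 1/(I + 1) = 1/(1 + I))
f = 39027/44 (f = 1/(1 - 45) - 1*(-887) = 1/(-44) + 887 = -1/44 + 887 = 39027/44 ≈ 886.98)
1/(f + 1/(-11*7*(-17))) = 1/(39027/44 + 1/(-11*7*(-17))) = 1/(39027/44 + 1/(-77*(-17))) = 1/(39027/44 + 1/1309) = 1/(4644217/5236) = 5236/4644217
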